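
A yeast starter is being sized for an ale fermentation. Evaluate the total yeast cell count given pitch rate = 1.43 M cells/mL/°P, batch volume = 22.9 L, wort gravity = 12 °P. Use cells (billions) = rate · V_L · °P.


cells = 1.43 · 22.9 · 12

392.9640 billion cells


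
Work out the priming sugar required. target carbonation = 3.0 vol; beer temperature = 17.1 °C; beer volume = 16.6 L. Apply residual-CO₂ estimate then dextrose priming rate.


residual = 14.695·(0.01821 + 0.09011·e^(−0.04·T));  sugar = (target − residual)·4.0·V
residual = 14.695·(0.01821 + 0.09011·e^(−0.04·17.1)) = 0.9358
sugar = (3.0 − 0.9358)·4.0·16.6

137.0653 g


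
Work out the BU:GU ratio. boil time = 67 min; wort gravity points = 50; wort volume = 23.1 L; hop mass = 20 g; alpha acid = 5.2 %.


U = 1.65·0.000125^(GP/1000)·(1−e^(−0.04t))/4.15;  IBU = (α/100)·m·U·1000/V;  BU:GU = IBU/GP
U = 1.65·0.000125^(50/1000)·(1−e^(−0.04·67))/4.15 = 0.2363
IBU = (5.2/100)·20·0.2363·1000/23.1 = 10.6379
BU:GU = 10.6379/50

0.2128


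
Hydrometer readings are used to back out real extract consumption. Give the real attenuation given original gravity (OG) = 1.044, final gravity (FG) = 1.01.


AA = (OG−FG)/(OG−1)·100;  RA = AA·0.8192
AA = (1.044 − 1.01)/(1.044 − 1)·100 = 77.2727
RA = 77.2727·0.8192

63.3018 %


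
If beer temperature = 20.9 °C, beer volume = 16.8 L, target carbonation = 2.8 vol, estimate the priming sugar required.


residual = 14.695·(0.01821 + 0.09011·e^(−0.04·T));  sugar = (target − residual)·4.0·V
residual = 14.695·(0.01821 + 0.09011·e^(−0.04·20.9)) = 0.8415
sugar = (2.8 − 0.8415)·4.0·16.8

131.6083 g


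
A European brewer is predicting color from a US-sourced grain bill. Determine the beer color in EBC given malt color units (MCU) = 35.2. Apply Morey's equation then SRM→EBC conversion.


SRM = 1.4922·MCU^0.6859;  EBC = SRM·1.97
SRM = 1.4922·35.2^0.6859 = 17.1633
EBC = 17.1633·1.97

33.8117 EBC


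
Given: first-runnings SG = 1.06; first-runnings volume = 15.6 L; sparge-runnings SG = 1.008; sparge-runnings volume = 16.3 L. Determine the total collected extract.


total = Σ (SG_i − 1)·1000·V_i
first = (1.06 − 1)·1000·15.6 = 936.0000
sparge = (1.008 − 1)·1000·16.3 = 130.4000
total = 936.0000 + 130.4000

1066.4000 gravity·L


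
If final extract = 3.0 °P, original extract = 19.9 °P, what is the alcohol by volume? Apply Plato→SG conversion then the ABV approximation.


SG = 259/(259 − P);  ABV = (OG − FG)·131.25
OG = 259/(259 − 19.9) = 1.0832
FG = 259/(259 − 3.0) = 1.0117
ABV = (1.0832 − 1.0117)·131.25

9.3857 % ABV


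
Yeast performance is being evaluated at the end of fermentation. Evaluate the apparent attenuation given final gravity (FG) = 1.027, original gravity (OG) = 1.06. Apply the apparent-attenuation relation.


AA = (OG − FG)/(OG − 1) · 100
AA = (1.06 − 1.027)/(1.06 − 1) · 100

55.0000 %


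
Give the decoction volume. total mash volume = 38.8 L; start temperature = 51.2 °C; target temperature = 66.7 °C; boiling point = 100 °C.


V_dec = V_total·(T_target − T_start)/(T_boil − T_start)
V_dec = 38.8·(66.7 − 51.2)/(100 − 51.2)

12.3238 L


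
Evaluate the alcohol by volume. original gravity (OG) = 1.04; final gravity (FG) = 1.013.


ABV = (OG − FG) · 131.25
ABV = (1.04 − 1.013) · 131.25

3.5438 % ABV


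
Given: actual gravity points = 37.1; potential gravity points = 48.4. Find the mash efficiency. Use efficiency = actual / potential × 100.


efficiency = 37.1 / 48.4 × 100

76.6529 %


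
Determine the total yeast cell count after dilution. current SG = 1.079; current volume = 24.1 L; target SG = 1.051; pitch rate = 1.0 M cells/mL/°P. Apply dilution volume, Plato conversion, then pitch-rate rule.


V_w = V·((SG_c−1)/(SG_t−1)−1);  °P = 259 − 259/SG_t;  cells = rate·(V+V_w)·°P
V_w = 24.1·((1.079−1)/(1.051−1)−1) = 13.2314
V_final = 24.1 + 13.2314 = 37.3314
°P = 259 − 259/1.051 = 12.5680
cells = 1.0·37.3314·12.5680

469.1818 billion cells


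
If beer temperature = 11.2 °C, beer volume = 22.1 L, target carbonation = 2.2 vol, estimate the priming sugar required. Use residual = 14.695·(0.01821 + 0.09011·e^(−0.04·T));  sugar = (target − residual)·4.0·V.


residual = 14.695·(0.01821 + 0.09011·e^(−0.04·11.2)) = 1.1136
sugar = (2.2 − 1.1136)·4.0·22.1

96.0367 g


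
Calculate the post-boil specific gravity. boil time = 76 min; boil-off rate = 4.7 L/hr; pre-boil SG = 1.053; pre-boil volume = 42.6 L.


V_post = V_pre − rate·(t/60);  SG_post = 1 + (SG_pre−1)·V_pre/V_post
V_post = 42.6 − 4.7·(76/60) = 36.6467
SG_post = 1 + (1.053 − 1)·42.6/36.6467

1.0616


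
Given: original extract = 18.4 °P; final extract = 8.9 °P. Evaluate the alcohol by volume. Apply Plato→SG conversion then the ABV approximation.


SG = 259/(259 − P);  ABV = (OG − FG)·131.25
OG = 259/(259 − 18.4) = 1.0765
FG = 259/(259 − 8.9) = 1.0356
ABV = (1.0765 − 1.0356)·131.25

5.3668 % ABV


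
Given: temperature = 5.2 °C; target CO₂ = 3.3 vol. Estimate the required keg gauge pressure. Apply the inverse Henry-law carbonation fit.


psi = vols/(0.01821 + 0.09011·e^(−0.04·T)) − 14.695
psi = 3.3/(0.01821 + 0.09011·e^(−0.04·5.2)) − 14.695

21.4108 psi


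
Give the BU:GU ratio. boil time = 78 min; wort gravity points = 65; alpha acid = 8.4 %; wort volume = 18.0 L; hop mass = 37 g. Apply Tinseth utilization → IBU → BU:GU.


U = 1.65·0.000125^(GP/1000)·(1−e^(−0.04t))/4.15;  IBU = (α/100)·m·U·1000/V;  BU:GU = IBU/GP
U = 1.65·0.000125^(65/1000)·(1−e^(−0.04·78))/4.15 = 0.2119
IBU = (8.4/100)·37·0.2119·1000/18.0 = 36.5873
BU:GU = 36.5873/65

0.5629


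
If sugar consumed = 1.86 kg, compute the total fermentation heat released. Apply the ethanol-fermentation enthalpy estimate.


Q = m_sugar · 590 kJ/kg
Q = 1.86 · 590

1097.4000 kJ


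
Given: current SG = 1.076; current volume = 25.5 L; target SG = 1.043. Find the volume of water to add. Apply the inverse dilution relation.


V_water = V·((SG_curr − 1)/(SG_target − 1) − 1)
V_water = 25.5·((1.076 − 1)/(1.043 − 1) − 1)

19.5698 L


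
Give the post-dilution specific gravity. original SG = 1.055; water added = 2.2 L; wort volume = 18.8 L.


SG_new = 1 + (SG_old − 1)·V_old/(V_old + V_water)
pts = (1.055 − 1)·1000·18.8/(18.8 + 2.2) = 49.2381
SG_new = 1 + 49.2381/1000

1.0492


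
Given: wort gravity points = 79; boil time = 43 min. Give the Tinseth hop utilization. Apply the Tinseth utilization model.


U = 1.65·0.000125^(GP/1000) · (1 − e^(−0.04·t))/4.15
bigness = 1.65·0.000125^(79/1000) = 0.8112
boil_factor = (1 − e^(−0.04·43))/4.15 = 0.1978
U = 0.8112 · 0.1978

0.1605


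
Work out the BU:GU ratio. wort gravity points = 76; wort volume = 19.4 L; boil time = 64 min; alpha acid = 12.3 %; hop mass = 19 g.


U = 1.65·0.000125^(GP/1000)·(1−e^(−0.04t))/4.15;  IBU = (α/100)·m·U·1000/V;  BU:GU = IBU/GP
U = 1.65·0.000125^(76/1000)·(1−e^(−0.04·64))/4.15 = 0.1853
IBU = (12.3/100)·19·0.1853·1000/19.4 = 22.3211
BU:GU = 22.3211/76

0.2937


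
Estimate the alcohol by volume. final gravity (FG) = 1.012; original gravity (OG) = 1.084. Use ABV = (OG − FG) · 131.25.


ABV = (1.084 − 1.012) · 131.25

9.4500 % ABV


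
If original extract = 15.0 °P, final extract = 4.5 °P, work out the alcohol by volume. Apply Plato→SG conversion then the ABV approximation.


SG = 259/(259 − P);  ABV = (OG − FG)·131.25
OG = 259/(259 − 15.0) = 1.0615
FG = 259/(259 − 4.5) = 1.0177
ABV = (1.0615 − 1.0177)·131.25

5.7479 % ABV


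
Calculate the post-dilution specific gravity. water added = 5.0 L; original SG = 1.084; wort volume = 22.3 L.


SG_new = 1 + (SG_old − 1)·V_old/(V_old + V_water)
pts = (1.084 − 1)·1000·22.3/(22.3 + 5.0) = 68.6154
SG_new = 1 + 68.6154/1000

1.0686


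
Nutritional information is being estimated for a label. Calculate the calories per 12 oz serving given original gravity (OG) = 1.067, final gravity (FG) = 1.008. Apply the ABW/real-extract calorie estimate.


ABW = (OG−FG)·131.25·0.79/FG;  °P = 259 − 259/SG (for OG→OE and FG→AE);  RE = 0.1808·OE + 0.8192·AE;  Cal = (6.9·ABW + 4·(RE−0.1))·FG·3.55
ABW = (1.067 − 1.008)·131.25·0.79/1.008 = 6.0690
OE = 259 − 259/1.067 = 16.2634 °P
AE = 259 − 259/1.008 = 2.0556 °P
RE = 0.1808·16.2634 + 0.8192·2.0556 = 4.6243 °P
Cal = (6.9·6.0690 + 4·(4.6243−0.1))·1.008·3.55

214.6091 kcal


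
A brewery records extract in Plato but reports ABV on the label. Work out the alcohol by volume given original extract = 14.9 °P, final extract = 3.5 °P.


SG = 259/(259 − P);  ABV = (OG − FG)·131.25
OG = 259/(259 − 14.9) = 1.0610
FG = 259/(259 − 3.5) = 1.0137
ABV = (1.0610 − 1.0137)·131.25

6.2136 % ABV


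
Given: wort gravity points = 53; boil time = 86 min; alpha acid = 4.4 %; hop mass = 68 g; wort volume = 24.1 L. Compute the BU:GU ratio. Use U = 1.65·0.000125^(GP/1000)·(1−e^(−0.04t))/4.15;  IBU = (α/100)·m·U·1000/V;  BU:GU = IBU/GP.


U = 1.65·0.000125^(53/1000)·(1−e^(−0.04·86))/4.15 = 0.2390
IBU = (4.4/100)·68·0.2390·1000/24.1 = 29.6731
BU:GU = 29.6731/53

0.5599


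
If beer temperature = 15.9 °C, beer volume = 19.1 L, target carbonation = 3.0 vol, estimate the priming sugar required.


residual = 14.695·(0.01821 + 0.09011·e^(−0.04·T));  sugar = (target − residual)·4.0·V
residual = 14.695·(0.01821 + 0.09011·e^(−0.04·15.9)) = 0.9686
sugar = (3.0 − 0.9686)·4.0·19.1

155.1976 g


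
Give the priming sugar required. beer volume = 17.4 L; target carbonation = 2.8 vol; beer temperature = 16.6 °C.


residual = 14.695·(0.01821 + 0.09011·e^(−0.04·T));  sugar = (target − residual)·4.0·V
residual = 14.695·(0.01821 + 0.09011·e^(−0.04·16.6)) = 0.9493
sugar = (2.8 − 0.9493)·4.0·17.4

128.8114 g


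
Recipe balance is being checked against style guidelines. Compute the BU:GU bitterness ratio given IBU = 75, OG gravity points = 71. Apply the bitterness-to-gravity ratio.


BU:GU = IBU / OG_points
BU:GU = 75 / 71

1.0563


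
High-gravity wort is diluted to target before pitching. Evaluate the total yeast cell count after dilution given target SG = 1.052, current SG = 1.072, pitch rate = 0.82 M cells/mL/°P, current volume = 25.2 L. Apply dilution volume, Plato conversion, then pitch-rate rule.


V_w = V·((SG_c−1)/(SG_t−1)−1);  °P = 259 − 259/SG_t;  cells = rate·(V+V_w)·°P
V_w = 25.2·((1.072−1)/(1.052−1)−1) = 9.6923
V_final = 25.2 + 9.6923 = 34.8923
°P = 259 − 259/1.052 = 12.8023
cells = 0.82·34.8923·12.8023

366.2949 billion cells


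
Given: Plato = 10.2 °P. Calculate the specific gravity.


SG = 259/(259 − P)
SG = 259/(259 − 10.2)

1.0410


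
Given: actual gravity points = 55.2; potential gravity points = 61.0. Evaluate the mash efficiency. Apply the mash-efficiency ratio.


efficiency = actual / potential × 100
efficiency = 55.2 / 61.0 × 100

90.4918 %


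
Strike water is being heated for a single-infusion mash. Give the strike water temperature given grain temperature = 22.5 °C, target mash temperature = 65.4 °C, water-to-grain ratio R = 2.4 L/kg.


T_strike = (0.41/R)·(T_mash − T_grain) + T_mash
T_strike = (0.41/2.4)·(65.4 − 22.5) + 65.4

72.7288 °C


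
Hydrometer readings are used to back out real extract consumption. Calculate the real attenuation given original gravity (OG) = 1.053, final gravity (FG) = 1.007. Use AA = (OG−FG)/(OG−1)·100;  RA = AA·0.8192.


AA = (1.053 − 1.007)/(1.053 − 1)·100 = 86.7925
RA = 86.7925·0.8192

71.1004 %


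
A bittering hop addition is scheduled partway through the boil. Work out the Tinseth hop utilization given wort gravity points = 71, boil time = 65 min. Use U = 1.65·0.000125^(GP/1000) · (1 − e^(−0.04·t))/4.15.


bigness = 1.65·0.000125^(71/1000) = 0.8717
boil_factor = (1 − e^(−0.04·65))/4.15 = 0.2231
U = 0.8717 · 0.2231

0.1944


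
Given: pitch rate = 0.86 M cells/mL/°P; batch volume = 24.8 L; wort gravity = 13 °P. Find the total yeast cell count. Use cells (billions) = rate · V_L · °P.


cells = 0.86 · 24.8 · 13

277.2640 billion cells


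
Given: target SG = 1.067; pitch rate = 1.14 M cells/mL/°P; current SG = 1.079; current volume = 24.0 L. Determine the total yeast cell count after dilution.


V_w = V·((SG_c−1)/(SG_t−1)−1);  °P = 259 − 259/SG_t;  cells = rate·(V+V_w)·°P
V_w = 24.0·((1.079−1)/(1.067−1)−1) = 4.2985
V_final = 24.0 + 4.2985 = 28.2985
°P = 259 − 259/1.067 = 16.2634
cells = 1.14·28.2985·16.2634

524.6607 billion cells


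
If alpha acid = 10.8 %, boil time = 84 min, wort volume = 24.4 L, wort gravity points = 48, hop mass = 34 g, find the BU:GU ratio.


U = 1.65·0.000125^(GP/1000)·(1−e^(−0.04t))/4.15;  IBU = (α/100)·m·U·1000/V;  BU:GU = IBU/GP
U = 1.65·0.000125^(48/1000)·(1−e^(−0.04·84))/4.15 = 0.2493
IBU = (10.8/100)·34·0.2493·1000/24.4 = 37.5186
BU:GU = 37.5186/48

0.7816


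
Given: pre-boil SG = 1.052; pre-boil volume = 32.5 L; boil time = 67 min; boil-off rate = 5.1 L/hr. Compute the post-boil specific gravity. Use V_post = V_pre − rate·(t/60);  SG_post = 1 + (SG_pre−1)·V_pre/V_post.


V_post = 32.5 − 5.1·(67/60) = 26.8050
SG_post = 1 + (1.052 − 1)·32.5/26.8050

1.0630


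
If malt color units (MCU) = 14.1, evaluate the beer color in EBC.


SRM = 1.4922·MCU^0.6859;  EBC = SRM·1.97
SRM = 1.4922·14.1^0.6859 = 9.1638
EBC = 9.1638·1.97

18.0527 EBC


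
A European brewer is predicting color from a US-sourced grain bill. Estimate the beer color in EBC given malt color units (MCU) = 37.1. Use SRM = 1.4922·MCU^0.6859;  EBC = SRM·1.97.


SRM = 1.4922·37.1^0.6859 = 17.7935
EBC = 17.7935·1.97

35.0531 EBC


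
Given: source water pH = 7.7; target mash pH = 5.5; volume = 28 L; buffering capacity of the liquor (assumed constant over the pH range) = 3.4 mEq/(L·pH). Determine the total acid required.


acid = buffering capacity · (pH_source − pH_target) · V
acid = 3.4 · (7.7 − 5.5) · 28

209.4400 mEq


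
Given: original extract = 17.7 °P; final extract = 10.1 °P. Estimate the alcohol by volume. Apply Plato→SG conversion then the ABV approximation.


SG = 259/(259 − P);  ABV = (OG − FG)·131.25
OG = 259/(259 − 17.7) = 1.0734
FG = 259/(259 − 10.1) = 1.0406
ABV = (1.0734 − 1.0406)·131.25

4.3016 % ABV


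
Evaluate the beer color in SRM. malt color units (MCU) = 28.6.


SRM = 1.4922 · MCU^0.6859
SRM = 1.4922 · 28.6^0.6859

14.8850 SRM


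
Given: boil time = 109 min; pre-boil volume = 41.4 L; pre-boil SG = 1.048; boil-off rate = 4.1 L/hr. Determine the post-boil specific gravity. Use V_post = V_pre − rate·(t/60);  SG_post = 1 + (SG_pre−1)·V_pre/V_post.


V_post = 41.4 − 4.1·(109/60) = 33.9517
SG_post = 1 + (1.048 − 1)·41.4/33.9517

1.0585


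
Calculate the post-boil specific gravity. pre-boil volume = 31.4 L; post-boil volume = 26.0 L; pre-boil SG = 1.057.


SG_post = 1 + (SG_pre − 1)·V_pre/V_post
pts_pre = (1.057 − 1)·1000 = 57.0000
pts_post = 57.0000·31.4/26.0 = 68.8385
SG_post = 1 + 68.8385/1000

1.0688


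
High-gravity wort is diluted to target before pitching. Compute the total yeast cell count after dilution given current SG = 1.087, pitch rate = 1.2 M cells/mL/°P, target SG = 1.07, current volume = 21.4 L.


V_w = V·((SG_c−1)/(SG_t−1)−1);  °P = 259 − 259/SG_t;  cells = rate·(V+V_w)·°P
V_w = 21.4·((1.087−1)/(1.07−1)−1) = 5.1971
V_final = 21.4 + 5.1971 = 26.5971
°P = 259 − 259/1.07 = 16.9439
cells = 1.2·26.5971·16.9439

540.7920 billion cells


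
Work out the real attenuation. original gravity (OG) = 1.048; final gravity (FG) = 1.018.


AA = (OG−FG)/(OG−1)·100;  RA = AA·0.8192
AA = (1.048 − 1.018)/(1.048 − 1)·100 = 62.5000
RA = 62.5000·0.8192

51.2000 %


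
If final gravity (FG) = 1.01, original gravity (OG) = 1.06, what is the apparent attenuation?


AA = (OG − FG)/(OG − 1) · 100
AA = (1.06 − 1.01)/(1.06 − 1) · 100

83.3333 %


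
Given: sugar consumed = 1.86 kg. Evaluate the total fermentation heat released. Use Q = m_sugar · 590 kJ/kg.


Q = 1.86 · 590

1097.4000 kJ


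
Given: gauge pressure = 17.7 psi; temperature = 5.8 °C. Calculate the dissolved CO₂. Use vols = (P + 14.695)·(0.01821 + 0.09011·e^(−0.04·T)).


vols = (17.7 + 14.695)·(0.01821 + 0.09011·e^(−0.04·5.8))

2.9046 volumes


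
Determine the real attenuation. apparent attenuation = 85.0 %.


RA = AA · 0.8192
RA = 85.0 · 0.8192

69.6320 %


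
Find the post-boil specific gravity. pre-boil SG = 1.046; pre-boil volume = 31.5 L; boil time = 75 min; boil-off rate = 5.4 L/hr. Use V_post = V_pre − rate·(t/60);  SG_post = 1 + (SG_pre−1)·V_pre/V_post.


V_post = 31.5 − 5.4·(75/60) = 24.7500
SG_post = 1 + (1.046 − 1)·31.5/24.7500

1.0585


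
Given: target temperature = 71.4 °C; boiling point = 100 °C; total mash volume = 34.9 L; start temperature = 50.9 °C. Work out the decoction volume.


V_dec = V_total·(T_target − T_start)/(T_boil − T_start)
V_dec = 34.9·(71.4 − 50.9)/(100 − 50.9)

14.5713 L


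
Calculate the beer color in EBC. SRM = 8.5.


EBC = SRM · 1.97
EBC = 8.5 · 1.97

16.7450 EBC


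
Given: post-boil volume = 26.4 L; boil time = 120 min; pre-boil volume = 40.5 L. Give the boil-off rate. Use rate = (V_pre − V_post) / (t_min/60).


rate = (40.5 − 26.4) / (120/60)

7.0500 L/hr


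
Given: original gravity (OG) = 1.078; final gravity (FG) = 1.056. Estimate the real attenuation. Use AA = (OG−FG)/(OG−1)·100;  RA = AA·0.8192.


AA = (1.078 − 1.056)/(1.078 − 1)·100 = 28.2051
RA = 28.2051·0.8192

23.1056 %


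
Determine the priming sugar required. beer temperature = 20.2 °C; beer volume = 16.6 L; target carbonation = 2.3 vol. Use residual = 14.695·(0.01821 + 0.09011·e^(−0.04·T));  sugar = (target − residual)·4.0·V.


residual = 14.695·(0.01821 + 0.09011·e^(−0.04·20.2)) = 0.8578
sugar = (2.3 − 0.8578)·4.0·16.6

95.7593 g


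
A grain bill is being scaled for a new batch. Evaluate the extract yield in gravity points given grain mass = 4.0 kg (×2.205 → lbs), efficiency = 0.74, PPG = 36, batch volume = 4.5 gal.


points = lbs × PPG × eff / vol
lbs = 4.0 × 2.205 = 8.8200
points = 8.8200 × 36 × 0.74 / 4.5

52.2144 points


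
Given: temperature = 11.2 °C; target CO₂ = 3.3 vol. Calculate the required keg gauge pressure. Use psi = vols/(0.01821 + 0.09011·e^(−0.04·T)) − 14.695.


psi = 3.3/(0.01821 + 0.09011·e^(−0.04·11.2)) − 14.695

28.8511 psi


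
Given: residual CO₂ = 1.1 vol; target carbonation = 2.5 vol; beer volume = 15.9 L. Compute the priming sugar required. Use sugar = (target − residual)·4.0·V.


sugar = (2.5 − 1.1)·4.0·15.9

89.0400 g


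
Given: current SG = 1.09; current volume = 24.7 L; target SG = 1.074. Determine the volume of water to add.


V_water = V·((SG_curr − 1)/(SG_target − 1) − 1)
V_water = 24.7·((1.09 − 1)/(1.074 − 1) − 1)

5.3405 L


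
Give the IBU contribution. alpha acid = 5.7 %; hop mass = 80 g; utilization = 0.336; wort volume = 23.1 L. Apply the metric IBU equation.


IBU = (α/100)·mass·U·1000 / V
IBU = (5.7/100)·80·0.336·1000 / 23.1

66.3273 IBU


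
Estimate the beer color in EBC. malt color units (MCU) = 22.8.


SRM = 1.4922·MCU^0.6859;  EBC = SRM·1.97
SRM = 1.4922·22.8^0.6859 = 12.7419
EBC = 12.7419·1.97

25.1016 EBC


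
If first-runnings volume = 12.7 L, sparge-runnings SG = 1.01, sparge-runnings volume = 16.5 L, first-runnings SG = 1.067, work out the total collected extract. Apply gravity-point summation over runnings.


total = Σ (SG_i − 1)·1000·V_i
first = (1.067 − 1)·1000·12.7 = 850.9000
sparge = (1.01 − 1)·1000·16.5 = 165.0000
total = 850.9000 + 165.0000

1015.9000 gravity·L


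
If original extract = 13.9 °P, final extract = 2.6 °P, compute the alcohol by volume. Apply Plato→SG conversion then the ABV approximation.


SG = 259/(259 − P);  ABV = (OG − FG)·131.25
OG = 259/(259 − 13.9) = 1.0567
FG = 259/(259 − 2.6) = 1.0101
ABV = (1.0567 − 1.0101)·131.25

6.1125 % ABV


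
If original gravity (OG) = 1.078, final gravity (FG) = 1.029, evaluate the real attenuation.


AA = (OG−FG)/(OG−1)·100;  RA = AA·0.8192
AA = (1.078 − 1.029)/(1.078 − 1)·100 = 62.8205
RA = 62.8205·0.8192

51.4626 %


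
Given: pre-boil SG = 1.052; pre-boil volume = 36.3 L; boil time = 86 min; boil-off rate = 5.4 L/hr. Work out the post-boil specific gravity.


V_post = V_pre − rate·(t/60);  SG_post = 1 + (SG_pre−1)·V_pre/V_post
V_post = 36.3 − 5.4·(86/60) = 28.5600
SG_post = 1 + (1.052 − 1)·36.3/28.5600

1.0661


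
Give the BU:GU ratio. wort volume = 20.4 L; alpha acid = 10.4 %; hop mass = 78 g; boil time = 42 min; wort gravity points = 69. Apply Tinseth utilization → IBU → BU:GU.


U = 1.65·0.000125^(GP/1000)·(1−e^(−0.04t))/4.15;  IBU = (α/100)·m·U·1000/V;  BU:GU = IBU/GP
U = 1.65·0.000125^(69/1000)·(1−e^(−0.04·42))/4.15 = 0.1740
IBU = (10.4/100)·78·0.1740·1000/20.4 = 69.1903
BU:GU = 69.1903/69

1.0028


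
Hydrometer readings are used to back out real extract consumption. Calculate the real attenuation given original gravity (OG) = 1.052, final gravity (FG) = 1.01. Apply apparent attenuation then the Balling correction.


AA = (OG−FG)/(OG−1)·100;  RA = AA·0.8192
AA = (1.052 − 1.01)/(1.052 − 1)·100 = 80.7692
RA = 80.7692·0.8192

66.1662 %


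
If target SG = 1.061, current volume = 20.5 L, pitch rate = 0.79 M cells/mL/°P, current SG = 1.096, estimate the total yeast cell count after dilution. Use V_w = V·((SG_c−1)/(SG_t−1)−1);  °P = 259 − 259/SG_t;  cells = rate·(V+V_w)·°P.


V_w = 20.5·((1.096−1)/(1.061−1)−1) = 11.7623
V_final = 20.5 + 11.7623 = 32.2623
°P = 259 − 259/1.061 = 14.8907
cells = 0.79·32.2623·14.8907

379.5217 billion cells


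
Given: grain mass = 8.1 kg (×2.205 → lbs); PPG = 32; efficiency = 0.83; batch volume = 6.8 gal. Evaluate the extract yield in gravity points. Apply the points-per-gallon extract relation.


points = lbs × PPG × eff / vol
lbs = 8.1 × 2.205 = 17.8605
points = 17.8605 × 32 × 0.83 / 6.8

69.7610 points


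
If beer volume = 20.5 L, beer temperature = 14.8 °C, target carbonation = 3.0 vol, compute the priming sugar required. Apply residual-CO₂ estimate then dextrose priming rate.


residual = 14.695·(0.01821 + 0.09011·e^(−0.04·T));  sugar = (target − residual)·4.0·V
residual = 14.695·(0.01821 + 0.09011·e^(−0.04·14.8)) = 1.0002
sugar = (3.0 − 1.0002)·4.0·20.5

163.9876 g


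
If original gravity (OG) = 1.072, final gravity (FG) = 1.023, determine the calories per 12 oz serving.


ABW = (OG−FG)·131.25·0.79/FG;  °P = 259 − 259/SG (for OG→OE and FG→AE);  RE = 0.1808·OE + 0.8192·AE;  Cal = (6.9·ABW + 4·(RE−0.1))·FG·3.55
ABW = (1.072 − 1.023)·131.25·0.79/1.023 = 4.9665
OE = 259 − 259/1.072 = 17.3955 °P
AE = 259 − 259/1.023 = 5.8231 °P
RE = 0.1808·17.3955 + 0.8192·5.8231 = 7.9154 °P
Cal = (6.9·4.9665 + 4·(7.9154−0.1))·1.023·3.55

237.9822 kcal


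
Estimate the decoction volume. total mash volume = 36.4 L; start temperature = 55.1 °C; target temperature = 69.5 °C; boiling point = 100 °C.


V_dec = V_total·(T_target − T_start)/(T_boil − T_start)
V_dec = 36.4·(69.5 − 55.1)/(100 − 55.1)

11.6739 L


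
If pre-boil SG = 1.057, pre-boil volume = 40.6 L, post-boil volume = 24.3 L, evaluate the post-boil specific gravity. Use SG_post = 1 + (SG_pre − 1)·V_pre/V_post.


pts_pre = (1.057 − 1)·1000 = 57.0000
pts_post = 57.0000·40.6/24.3 = 95.2346
SG_post = 1 + 95.2346/1000

1.0952


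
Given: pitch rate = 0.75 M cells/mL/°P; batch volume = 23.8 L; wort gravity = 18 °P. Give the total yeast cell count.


cells (billions) = rate · V_L · °P
cells = 0.75 · 23.8 · 18

321.3000 billion cells


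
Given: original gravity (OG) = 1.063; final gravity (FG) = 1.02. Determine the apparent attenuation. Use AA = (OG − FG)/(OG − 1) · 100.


AA = (1.063 − 1.02)/(1.063 − 1) · 100

68.2540 %


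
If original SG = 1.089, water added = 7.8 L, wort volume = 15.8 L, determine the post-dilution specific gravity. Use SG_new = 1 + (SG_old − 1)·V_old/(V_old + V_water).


pts = (1.089 − 1)·1000·15.8/(15.8 + 7.8) = 59.5847
SG_new = 1 + 59.5847/1000

1.0596


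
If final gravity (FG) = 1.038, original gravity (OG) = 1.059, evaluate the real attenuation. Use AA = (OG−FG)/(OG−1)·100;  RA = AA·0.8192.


AA = (1.059 − 1.038)/(1.059 − 1)·100 = 35.5932
RA = 35.5932·0.8192

29.1580 %


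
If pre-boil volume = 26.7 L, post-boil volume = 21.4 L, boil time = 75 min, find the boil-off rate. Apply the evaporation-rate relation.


rate = (V_pre − V_post) / (t_min/60)
rate = (26.7 − 21.4) / (75/60)

4.2400 L/hr


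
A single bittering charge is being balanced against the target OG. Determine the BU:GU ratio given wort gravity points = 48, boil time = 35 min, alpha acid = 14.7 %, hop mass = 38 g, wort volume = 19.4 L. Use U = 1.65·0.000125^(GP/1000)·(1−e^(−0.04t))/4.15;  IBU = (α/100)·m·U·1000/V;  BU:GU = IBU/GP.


U = 1.65·0.000125^(48/1000)·(1−e^(−0.04·35))/4.15 = 0.1946
IBU = (14.7/100)·38·0.1946·1000/19.4 = 56.0292
BU:GU = 56.0292/48

1.1673


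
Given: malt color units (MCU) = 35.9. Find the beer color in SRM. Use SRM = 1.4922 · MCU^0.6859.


SRM = 1.4922 · 35.9^0.6859

17.3967 SRM


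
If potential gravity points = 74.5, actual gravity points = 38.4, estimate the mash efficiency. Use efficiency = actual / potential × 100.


efficiency = 38.4 / 74.5 × 100

51.5436 %


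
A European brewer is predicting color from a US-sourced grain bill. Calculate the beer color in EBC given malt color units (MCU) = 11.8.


SRM = 1.4922·MCU^0.6859;  EBC = SRM·1.97
SRM = 1.4922·11.8^0.6859 = 8.1102
EBC = 8.1102·1.97

15.9771 EBC


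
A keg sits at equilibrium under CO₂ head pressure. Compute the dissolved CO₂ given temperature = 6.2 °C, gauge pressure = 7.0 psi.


vols = (P + 14.695)·(0.01821 + 0.09011·e^(−0.04·T))
vols = (7.0 + 14.695)·(0.01821 + 0.09011·e^(−0.04·6.2))

1.9206 volumes


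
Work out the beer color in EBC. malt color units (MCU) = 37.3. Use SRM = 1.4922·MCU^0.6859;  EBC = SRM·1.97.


SRM = 1.4922·37.3^0.6859 = 17.8592
EBC = 17.8592·1.97

35.1826 EBC


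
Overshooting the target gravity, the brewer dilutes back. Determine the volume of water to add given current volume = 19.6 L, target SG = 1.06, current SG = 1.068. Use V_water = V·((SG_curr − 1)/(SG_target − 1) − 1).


V_water = 19.6·((1.068 − 1)/(1.06 − 1) − 1)

2.6133 L


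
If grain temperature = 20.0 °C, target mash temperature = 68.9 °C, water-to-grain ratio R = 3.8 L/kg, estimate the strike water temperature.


T_strike = (0.41/R)·(T_mash − T_grain) + T_mash
T_strike = (0.41/3.8)·(68.9 − 20.0) + 68.9

74.1761 °C


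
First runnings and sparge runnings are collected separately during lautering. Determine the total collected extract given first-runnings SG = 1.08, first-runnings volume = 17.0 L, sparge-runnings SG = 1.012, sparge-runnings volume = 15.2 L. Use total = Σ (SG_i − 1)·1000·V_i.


first = (1.08 − 1)·1000·17.0 = 1360.0000
sparge = (1.012 − 1)·1000·15.2 = 182.4000
total = 1360.0000 + 182.4000

1542.4000 gravity·L


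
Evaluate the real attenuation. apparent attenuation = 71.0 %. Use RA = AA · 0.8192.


RA = 71.0 · 0.8192

58.1632 %


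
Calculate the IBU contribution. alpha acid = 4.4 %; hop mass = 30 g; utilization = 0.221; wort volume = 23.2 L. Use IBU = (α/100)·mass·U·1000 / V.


IBU = (4.4/100)·30·0.221·1000 / 23.2

12.5741 IBU


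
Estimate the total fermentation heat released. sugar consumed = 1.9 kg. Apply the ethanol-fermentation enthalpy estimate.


Q = m_sugar · 590 kJ/kg
Q = 1.9 · 590

1121.0000 kJ


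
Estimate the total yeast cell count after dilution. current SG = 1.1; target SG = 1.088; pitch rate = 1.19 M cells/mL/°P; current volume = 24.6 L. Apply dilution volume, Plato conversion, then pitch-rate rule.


V_w = V·((SG_c−1)/(SG_t−1)−1);  °P = 259 − 259/SG_t;  cells = rate·(V+V_w)·°P
V_w = 24.6·((1.1−1)/(1.088−1)−1) = 3.3545
V_final = 24.6 + 3.3545 = 27.9545
°P = 259 − 259/1.088 = 20.9485
cells = 1.19·27.9545·20.9485

696.8719 billion cells


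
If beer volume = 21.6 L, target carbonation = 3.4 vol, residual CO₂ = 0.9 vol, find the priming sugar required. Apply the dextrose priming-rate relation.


sugar = (target − residual)·4.0·V
sugar = (3.4 − 0.9)·4.0·21.6

216.0000 g


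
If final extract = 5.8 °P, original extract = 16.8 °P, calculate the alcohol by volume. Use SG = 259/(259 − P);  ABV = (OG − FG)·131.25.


OG = 259/(259 − 16.8) = 1.0694
FG = 259/(259 − 5.8) = 1.0229
ABV = (1.0694 − 1.0229)·131.25

6.0975 % ABV


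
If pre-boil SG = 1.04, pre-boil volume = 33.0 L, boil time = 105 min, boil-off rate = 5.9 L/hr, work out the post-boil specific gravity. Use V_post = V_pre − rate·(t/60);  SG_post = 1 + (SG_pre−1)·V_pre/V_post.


V_post = 33.0 − 5.9·(105/60) = 22.6750
SG_post = 1 + (1.04 − 1)·33.0/22.6750

1.0582


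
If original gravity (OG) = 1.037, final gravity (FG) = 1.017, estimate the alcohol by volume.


ABV = (OG − FG) · 131.25
ABV = (1.037 − 1.017) · 131.25

2.6250 % ABV


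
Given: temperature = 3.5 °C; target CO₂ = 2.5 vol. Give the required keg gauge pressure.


psi = vols/(0.01821 + 0.09011·e^(−0.04·T)) − 14.695
psi = 2.5/(0.01821 + 0.09011·e^(−0.04·3.5)) − 14.695

11.1989 psi


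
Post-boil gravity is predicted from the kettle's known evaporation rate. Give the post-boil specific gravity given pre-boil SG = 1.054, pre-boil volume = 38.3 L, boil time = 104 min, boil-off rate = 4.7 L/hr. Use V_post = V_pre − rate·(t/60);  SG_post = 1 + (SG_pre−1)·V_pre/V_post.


V_post = 38.3 − 4.7·(104/60) = 30.1533
SG_post = 1 + (1.054 − 1)·38.3/30.1533

1.0686


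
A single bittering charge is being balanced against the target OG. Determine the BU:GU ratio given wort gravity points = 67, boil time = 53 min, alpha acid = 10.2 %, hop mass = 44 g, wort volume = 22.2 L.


U = 1.65·0.000125^(GP/1000)·(1−e^(−0.04t))/4.15;  IBU = (α/100)·m·U·1000/V;  BU:GU = IBU/GP
U = 1.65·0.000125^(67/1000)·(1−e^(−0.04·53))/4.15 = 0.1916
IBU = (10.2/100)·44·0.1916·1000/22.2 = 38.7343
BU:GU = 38.7343/67

0.5781


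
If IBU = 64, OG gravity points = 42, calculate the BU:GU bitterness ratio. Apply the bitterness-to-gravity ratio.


BU:GU = IBU / OG_points
BU:GU = 64 / 42

1.5238


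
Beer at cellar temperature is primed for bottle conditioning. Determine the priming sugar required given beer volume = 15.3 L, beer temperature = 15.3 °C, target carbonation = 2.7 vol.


residual = 14.695·(0.01821 + 0.09011·e^(−0.04·T));  sugar = (target − residual)·4.0·V
residual = 14.695·(0.01821 + 0.09011·e^(−0.04·15.3)) = 0.9856
sugar = (2.7 − 0.9856)·4.0·15.3

104.9185 g


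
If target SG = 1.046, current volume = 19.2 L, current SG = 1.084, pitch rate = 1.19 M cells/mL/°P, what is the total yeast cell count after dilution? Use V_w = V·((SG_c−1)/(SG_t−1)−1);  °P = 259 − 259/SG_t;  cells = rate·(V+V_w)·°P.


V_w = 19.2·((1.084−1)/(1.046−1)−1) = 15.8609
V_final = 19.2 + 15.8609 = 35.0609
°P = 259 − 259/1.046 = 11.3901
cells = 1.19·35.0609·11.3901

475.2209 billion cells


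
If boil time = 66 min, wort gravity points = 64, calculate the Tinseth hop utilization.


U = 1.65·0.000125^(GP/1000) · (1 − e^(−0.04·t))/4.15
bigness = 1.65·0.000125^(64/1000) = 0.9283
boil_factor = (1 − e^(−0.04·66))/4.15 = 0.2238
U = 0.9283 · 0.2238

0.2077


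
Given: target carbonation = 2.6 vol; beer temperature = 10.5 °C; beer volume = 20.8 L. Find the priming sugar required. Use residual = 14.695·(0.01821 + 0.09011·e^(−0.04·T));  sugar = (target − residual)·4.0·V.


residual = 14.695·(0.01821 + 0.09011·e^(−0.04·10.5)) = 1.1376
sugar = (2.6 − 1.1376)·4.0·20.8

121.6687 g


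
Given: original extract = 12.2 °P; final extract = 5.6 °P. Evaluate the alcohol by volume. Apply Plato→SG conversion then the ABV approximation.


SG = 259/(259 − P);  ABV = (OG − FG)·131.25
OG = 259/(259 − 12.2) = 1.0494
FG = 259/(259 − 5.6) = 1.0221
ABV = (1.0494 − 1.0221)·131.25

3.5875 % ABV


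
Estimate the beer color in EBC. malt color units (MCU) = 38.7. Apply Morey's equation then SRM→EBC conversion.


SRM = 1.4922·MCU^0.6859;  EBC = SRM·1.97
SRM = 1.4922·38.7^0.6859 = 18.3163
EBC = 18.3163·1.97

36.0831 EBC


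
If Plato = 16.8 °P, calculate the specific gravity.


SG = 259/(259 − P)
SG = 259/(259 − 16.8)

1.0694


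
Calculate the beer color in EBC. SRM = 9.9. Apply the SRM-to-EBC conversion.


EBC = SRM · 1.97
EBC = 9.9 · 1.97

19.5030 EBC


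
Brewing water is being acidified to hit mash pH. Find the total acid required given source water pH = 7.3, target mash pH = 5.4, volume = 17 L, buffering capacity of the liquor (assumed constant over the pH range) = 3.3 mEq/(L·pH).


acid = buffering capacity · (pH_source − pH_target) · V
acid = 3.3 · (7.3 − 5.4) · 17

106.5900 mEq


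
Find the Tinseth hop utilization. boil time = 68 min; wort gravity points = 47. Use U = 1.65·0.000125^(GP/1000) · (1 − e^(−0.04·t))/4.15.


bigness = 1.65·0.000125^(47/1000) = 1.0815
boil_factor = (1 − e^(−0.04·68))/4.15 = 0.2251
U = 1.0815 · 0.2251

0.2434


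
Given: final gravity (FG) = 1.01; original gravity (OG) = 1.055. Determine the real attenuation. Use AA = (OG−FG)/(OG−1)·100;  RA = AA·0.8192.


AA = (1.055 − 1.01)/(1.055 − 1)·100 = 81.8182
RA = 81.8182·0.8192

67.0255 %


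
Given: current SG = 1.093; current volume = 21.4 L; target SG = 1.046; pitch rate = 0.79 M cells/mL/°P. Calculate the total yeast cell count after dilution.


V_w = V·((SG_c−1)/(SG_t−1)−1);  °P = 259 − 259/SG_t;  cells = rate·(V+V_w)·°P
V_w = 21.4·((1.093−1)/(1.046−1)−1) = 21.8652
V_final = 21.4 + 21.8652 = 43.2652
°P = 259 − 259/1.046 = 11.3901
cells = 0.79·43.2652·11.3901

389.3067 billion cells


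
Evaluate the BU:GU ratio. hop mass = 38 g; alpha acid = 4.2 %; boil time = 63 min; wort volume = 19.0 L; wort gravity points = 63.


U = 1.65·0.000125^(GP/1000)·(1−e^(−0.04t))/4.15;  IBU = (α/100)·m·U·1000/V;  BU:GU = IBU/GP
U = 1.65·0.000125^(63/1000)·(1−e^(−0.04·63))/4.15 = 0.2075
IBU = (4.2/100)·38·0.2075·1000/19.0 = 17.4338
BU:GU = 17.4338/63

0.2767


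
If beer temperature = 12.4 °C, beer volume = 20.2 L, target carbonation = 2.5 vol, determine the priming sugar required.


residual = 14.695·(0.01821 + 0.09011·e^(−0.04·T));  sugar = (target − residual)·4.0·V
residual = 14.695·(0.01821 + 0.09011·e^(−0.04·12.4)) = 1.0740
sugar = (2.5 − 1.0740)·4.0·20.2

115.2238 g


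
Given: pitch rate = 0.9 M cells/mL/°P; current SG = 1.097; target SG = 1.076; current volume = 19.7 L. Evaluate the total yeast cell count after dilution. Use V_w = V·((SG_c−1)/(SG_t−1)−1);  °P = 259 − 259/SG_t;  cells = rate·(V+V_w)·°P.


V_w = 19.7·((1.097−1)/(1.076−1)−1) = 5.4434
V_final = 19.7 + 5.4434 = 25.1434
°P = 259 − 259/1.076 = 18.2937
cells = 0.9·25.1434·18.2937

413.9691 billion cells


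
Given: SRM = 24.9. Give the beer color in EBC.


EBC = SRM · 1.97
EBC = 24.9 · 1.97

49.0530 EBC


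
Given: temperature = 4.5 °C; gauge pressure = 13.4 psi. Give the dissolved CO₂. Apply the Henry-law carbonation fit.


vols = (P + 14.695)·(0.01821 + 0.09011·e^(−0.04·T))
vols = (13.4 + 14.695)·(0.01821 + 0.09011·e^(−0.04·4.5))

2.6262 volumes


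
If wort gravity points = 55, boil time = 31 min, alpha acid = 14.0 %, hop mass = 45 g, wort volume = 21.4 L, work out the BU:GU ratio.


U = 1.65·0.000125^(GP/1000)·(1−e^(−0.04t))/4.15;  IBU = (α/100)·m·U·1000/V;  BU:GU = IBU/GP
U = 1.65·0.000125^(55/1000)·(1−e^(−0.04·31))/4.15 = 0.1723
IBU = (14.0/100)·45·0.1723·1000/21.4 = 50.7373
BU:GU = 50.7373/55

0.9225


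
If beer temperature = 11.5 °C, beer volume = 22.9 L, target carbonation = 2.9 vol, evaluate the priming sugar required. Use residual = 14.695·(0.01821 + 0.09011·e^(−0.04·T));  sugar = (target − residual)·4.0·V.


residual = 14.695·(0.01821 + 0.09011·e^(−0.04·11.5)) = 1.1035
sugar = (2.9 − 1.1035)·4.0·22.9

164.5575 g


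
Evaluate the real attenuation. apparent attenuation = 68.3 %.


RA = AA · 0.8192
RA = 68.3 · 0.8192

55.9514 %


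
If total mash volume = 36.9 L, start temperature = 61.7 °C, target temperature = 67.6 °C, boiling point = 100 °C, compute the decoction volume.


V_dec = V_total·(T_target − T_start)/(T_boil − T_start)
V_dec = 36.9·(67.6 − 61.7)/(100 − 61.7)

5.6843 L


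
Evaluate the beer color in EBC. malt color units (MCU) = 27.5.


SRM = 1.4922·MCU^0.6859;  EBC = SRM·1.97
SRM = 1.4922·27.5^0.6859 = 14.4899
EBC = 14.4899·1.97

28.5451 EBC


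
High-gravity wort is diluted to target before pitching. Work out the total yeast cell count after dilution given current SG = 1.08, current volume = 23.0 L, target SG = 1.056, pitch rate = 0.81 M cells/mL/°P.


V_w = V·((SG_c−1)/(SG_t−1)−1);  °P = 259 − 259/SG_t;  cells = rate·(V+V_w)·°P
V_w = 23.0·((1.08−1)/(1.056−1)−1) = 9.8571
V_final = 23.0 + 9.8571 = 32.8571
°P = 259 − 259/1.056 = 13.7348
cells = 0.81·32.8571·13.7348

365.5432 billion cells


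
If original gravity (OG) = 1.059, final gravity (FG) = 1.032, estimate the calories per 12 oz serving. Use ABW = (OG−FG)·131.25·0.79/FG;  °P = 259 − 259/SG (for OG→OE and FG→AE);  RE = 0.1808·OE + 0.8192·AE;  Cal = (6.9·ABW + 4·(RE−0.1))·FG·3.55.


ABW = (1.059 − 1.032)·131.25·0.79/1.032 = 2.7128
OE = 259 − 259/1.059 = 14.4297 °P
AE = 259 − 259/1.032 = 8.0310 °P
RE = 0.1808·14.4297 + 0.8192·8.0310 = 9.1879 °P
Cal = (6.9·2.7128 + 4·(9.1879−0.1))·1.032·3.55

201.7527 kcal


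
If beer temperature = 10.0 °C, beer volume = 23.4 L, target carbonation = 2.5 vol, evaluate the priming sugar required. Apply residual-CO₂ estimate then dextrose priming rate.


residual = 14.695·(0.01821 + 0.09011·e^(−0.04·T));  sugar = (target − residual)·4.0·V
residual = 14.695·(0.01821 + 0.09011·e^(−0.04·10.0)) = 1.1552
sugar = (2.5 − 1.1552)·4.0·23.4

125.8722 g


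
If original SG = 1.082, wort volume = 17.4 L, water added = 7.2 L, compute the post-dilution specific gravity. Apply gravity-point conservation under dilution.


SG_new = 1 + (SG_old − 1)·V_old/(V_old + V_water)
pts = (1.082 − 1)·1000·17.4/(17.4 + 7.2) = 58.0000
SG_new = 1 + 58.0000/1000

1.0580


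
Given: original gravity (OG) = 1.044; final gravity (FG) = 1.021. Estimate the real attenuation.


AA = (OG−FG)/(OG−1)·100;  RA = AA·0.8192
AA = (1.044 − 1.021)/(1.044 − 1)·100 = 52.2727
RA = 52.2727·0.8192

42.8218 %


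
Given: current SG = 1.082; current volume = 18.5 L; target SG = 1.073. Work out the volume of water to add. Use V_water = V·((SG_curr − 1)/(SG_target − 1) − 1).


V_water = 18.5·((1.082 − 1)/(1.073 − 1) − 1)

2.2808 L


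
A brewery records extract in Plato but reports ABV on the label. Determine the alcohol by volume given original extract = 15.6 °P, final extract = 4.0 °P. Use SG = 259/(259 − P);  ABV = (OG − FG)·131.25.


OG = 259/(259 − 15.6) = 1.0641
FG = 259/(259 − 4.0) = 1.0157
ABV = (1.0641 − 1.0157)·131.25

6.3533 % ABV
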